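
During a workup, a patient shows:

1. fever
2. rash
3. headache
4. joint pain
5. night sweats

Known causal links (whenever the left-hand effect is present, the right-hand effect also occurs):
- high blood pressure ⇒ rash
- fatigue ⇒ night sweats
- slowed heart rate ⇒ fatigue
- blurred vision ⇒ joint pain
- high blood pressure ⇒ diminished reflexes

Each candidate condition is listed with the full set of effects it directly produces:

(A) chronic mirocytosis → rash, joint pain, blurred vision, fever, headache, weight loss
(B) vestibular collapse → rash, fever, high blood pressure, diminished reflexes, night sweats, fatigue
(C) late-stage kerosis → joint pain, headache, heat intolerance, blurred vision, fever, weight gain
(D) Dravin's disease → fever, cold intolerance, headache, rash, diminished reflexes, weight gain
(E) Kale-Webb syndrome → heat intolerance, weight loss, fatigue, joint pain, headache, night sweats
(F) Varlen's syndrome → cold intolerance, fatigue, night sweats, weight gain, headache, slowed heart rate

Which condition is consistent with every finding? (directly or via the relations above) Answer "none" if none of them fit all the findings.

Testing each hypothesis:
(A) chronic mirocytosis — does not account for night sweats
(B) vestibular collapse — does not account for headache, joint pain
(C) late-stage kerosis — fever yes; rash NO; headache yes; joint pain yes; night sweats NO
(D) Dravin's disease — fever yes; rash yes; headache yes; joint pain NO; night sweats NO
(E) Kale-Webb syndrome — does not account for fever, rash
(F) Varlen's syndrome — fever NO; rash NO; headache yes; joint pain NO; night sweats yes
No candidate is consistent with all observations.

none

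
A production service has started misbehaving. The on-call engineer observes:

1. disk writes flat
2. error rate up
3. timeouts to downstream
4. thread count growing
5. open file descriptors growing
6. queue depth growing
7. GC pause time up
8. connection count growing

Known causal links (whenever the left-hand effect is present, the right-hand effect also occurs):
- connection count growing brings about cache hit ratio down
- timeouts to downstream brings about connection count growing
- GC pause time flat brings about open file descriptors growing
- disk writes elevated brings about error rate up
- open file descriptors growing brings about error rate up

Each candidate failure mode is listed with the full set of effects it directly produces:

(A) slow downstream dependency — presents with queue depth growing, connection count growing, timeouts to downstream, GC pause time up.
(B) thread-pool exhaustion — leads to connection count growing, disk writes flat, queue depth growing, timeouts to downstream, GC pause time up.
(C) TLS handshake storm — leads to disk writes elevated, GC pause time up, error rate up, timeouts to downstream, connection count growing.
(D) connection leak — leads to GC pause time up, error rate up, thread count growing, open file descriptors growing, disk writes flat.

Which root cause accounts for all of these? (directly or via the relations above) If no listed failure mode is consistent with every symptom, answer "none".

none

Checking each candidate against the observations:
(A) slow downstream dependency — does not account for disk writes flat, error rate up, thread count growing, open file descriptors growing
(B) thread-pool exhaustion — does not account for error rate up, thread count growing, open file descriptors growing
(C) TLS handshake storm — fails on disk writes flat, thread count growing, open file descriptors growing, queue depth growing (predicts disk writes elevated, not disk writes flat)
(D) connection leak — disk writes flat +; error rate up +; timeouts to downstream -; thread count growing +; open file descriptors growing +; queue depth growing -; GC pause time up +; connection count growing -
Every candidate fails on at least one observation.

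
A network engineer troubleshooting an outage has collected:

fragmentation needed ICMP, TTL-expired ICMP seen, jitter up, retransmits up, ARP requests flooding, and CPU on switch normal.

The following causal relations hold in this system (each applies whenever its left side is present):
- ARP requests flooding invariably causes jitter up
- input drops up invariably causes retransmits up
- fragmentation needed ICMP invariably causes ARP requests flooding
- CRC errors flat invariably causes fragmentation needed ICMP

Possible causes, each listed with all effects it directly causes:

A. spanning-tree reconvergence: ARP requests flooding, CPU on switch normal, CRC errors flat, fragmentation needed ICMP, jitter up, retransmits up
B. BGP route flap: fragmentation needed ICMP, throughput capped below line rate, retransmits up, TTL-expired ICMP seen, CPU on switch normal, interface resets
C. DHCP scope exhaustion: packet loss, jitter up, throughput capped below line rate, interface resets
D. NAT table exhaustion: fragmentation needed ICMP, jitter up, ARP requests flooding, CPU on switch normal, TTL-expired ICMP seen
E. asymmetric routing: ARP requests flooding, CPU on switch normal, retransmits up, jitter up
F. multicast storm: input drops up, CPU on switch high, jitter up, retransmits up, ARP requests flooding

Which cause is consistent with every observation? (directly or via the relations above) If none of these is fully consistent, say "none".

B

Checking each candidate against the observations:
(A) spanning-tree reconvergence — does not account for TTL-expired ICMP seen
(B) BGP route flap — fragmentation needed ICMP yes; TTL-expired ICMP seen yes; jitter up yes (through fragmentation needed ICMP → ARP requests flooding → jitter up); retransmits up yes; ARP requests flooding yes (through fragmentation needed ICMP → ARP requests flooding); CPU on switch normal yes
(C) DHCP scope exhaustion — does not account for fragmentation needed ICMP, TTL-expired ICMP seen, retransmits up, ARP requests flooding, CPU on switch normal
(D) NAT table exhaustion — fragmentation needed ICMP yes; TTL-expired ICMP seen yes; jitter up yes; retransmits up NO; ARP requests flooding yes; CPU on switch normal yes
(E) asymmetric routing — does not account for fragmentation needed ICMP, TTL-expired ICMP seen
(F) multicast storm — fails on fragmentation needed ICMP, TTL-expired ICMP seen, CPU on switch normal (predicts CPU on switch high, not CPU on switch normal)
Only (B) is consistent with every observation.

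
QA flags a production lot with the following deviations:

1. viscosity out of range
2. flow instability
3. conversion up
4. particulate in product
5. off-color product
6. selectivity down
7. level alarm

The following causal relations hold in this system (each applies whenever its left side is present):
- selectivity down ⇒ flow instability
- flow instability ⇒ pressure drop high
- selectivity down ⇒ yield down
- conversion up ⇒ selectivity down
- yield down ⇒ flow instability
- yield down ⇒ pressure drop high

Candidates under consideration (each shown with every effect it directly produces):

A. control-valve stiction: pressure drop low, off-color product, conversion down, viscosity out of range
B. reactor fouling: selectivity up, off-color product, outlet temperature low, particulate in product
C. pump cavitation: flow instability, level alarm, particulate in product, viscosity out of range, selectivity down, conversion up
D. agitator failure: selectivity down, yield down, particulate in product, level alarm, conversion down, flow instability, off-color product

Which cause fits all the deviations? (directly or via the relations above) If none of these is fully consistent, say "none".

none

For each candidate, compare predicted effects to what was observed:
(A) control-valve stiction — viscosity out of range match; flow instability miss; conversion up miss; particulate in product miss; off-color product match; selectivity down miss; level alarm miss
(B) reactor fouling — fails on viscosity out of range, flow instability, conversion up, selectivity down, level alarm (predicts selectivity up, not selectivity down)
(C) pump cavitation — viscosity out of range match; flow instability match; conversion up match; particulate in product match; off-color product miss; selectivity down match; level alarm match
(D) agitator failure — viscosity out of range miss; flow instability match; conversion up miss; particulate in product match; off-color product match; selectivity down match; level alarm match
None of the listed candidates fits everything.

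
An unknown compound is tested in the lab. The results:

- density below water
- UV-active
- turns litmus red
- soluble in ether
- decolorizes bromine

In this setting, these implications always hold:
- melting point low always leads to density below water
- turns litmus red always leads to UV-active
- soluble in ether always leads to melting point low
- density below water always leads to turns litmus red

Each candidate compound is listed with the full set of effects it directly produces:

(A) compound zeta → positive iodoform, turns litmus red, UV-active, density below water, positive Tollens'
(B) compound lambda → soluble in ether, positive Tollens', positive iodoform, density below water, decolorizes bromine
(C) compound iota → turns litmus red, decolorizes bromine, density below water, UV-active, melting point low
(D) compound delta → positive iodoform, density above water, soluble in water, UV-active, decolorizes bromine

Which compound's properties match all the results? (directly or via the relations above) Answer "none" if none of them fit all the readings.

Testing each hypothesis:
(A) compound zeta — density below water yes; UV-active yes; turns litmus red yes; soluble in ether NO; decolorizes bromine NO
(B) compound lambda — density below water yes; UV-active yes (via density below water → turns litmus red → UV-active); turns litmus red yes (via density below water → turns litmus red); soluble in ether yes; decolorizes bromine yes
(C) compound iota — does not account for soluble in ether
(D) compound delta — fails on density below water, turns litmus red, soluble in ether (predicts density above water, not density below water)
Only (B) is consistent with every observation.

B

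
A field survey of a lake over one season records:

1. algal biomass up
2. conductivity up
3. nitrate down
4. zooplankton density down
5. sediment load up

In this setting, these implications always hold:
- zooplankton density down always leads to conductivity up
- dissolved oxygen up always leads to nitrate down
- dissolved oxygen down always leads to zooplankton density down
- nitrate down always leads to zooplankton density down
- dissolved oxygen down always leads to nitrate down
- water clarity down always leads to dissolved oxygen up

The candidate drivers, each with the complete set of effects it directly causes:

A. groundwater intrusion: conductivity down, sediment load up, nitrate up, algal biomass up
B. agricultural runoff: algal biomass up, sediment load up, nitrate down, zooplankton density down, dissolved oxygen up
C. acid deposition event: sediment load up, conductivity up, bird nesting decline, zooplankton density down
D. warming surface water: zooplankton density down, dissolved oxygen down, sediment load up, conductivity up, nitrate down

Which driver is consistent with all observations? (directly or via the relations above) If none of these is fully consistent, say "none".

Checking each candidate against the observations:
(A) groundwater intrusion — algal biomass up match; conductivity up miss; nitrate down miss; zooplankton density down miss; sediment load up match
(B) agricultural runoff — algal biomass up match; conductivity up match (via zooplankton density down → conductivity up); nitrate down match; zooplankton density down match; sediment load up match
(C) acid deposition event — algal biomass up miss; conductivity up match; nitrate down miss; zooplankton density down match; sediment load up match
(D) warming surface water — does not account for algal biomass up
(B) alone accounts for all the evidence.

B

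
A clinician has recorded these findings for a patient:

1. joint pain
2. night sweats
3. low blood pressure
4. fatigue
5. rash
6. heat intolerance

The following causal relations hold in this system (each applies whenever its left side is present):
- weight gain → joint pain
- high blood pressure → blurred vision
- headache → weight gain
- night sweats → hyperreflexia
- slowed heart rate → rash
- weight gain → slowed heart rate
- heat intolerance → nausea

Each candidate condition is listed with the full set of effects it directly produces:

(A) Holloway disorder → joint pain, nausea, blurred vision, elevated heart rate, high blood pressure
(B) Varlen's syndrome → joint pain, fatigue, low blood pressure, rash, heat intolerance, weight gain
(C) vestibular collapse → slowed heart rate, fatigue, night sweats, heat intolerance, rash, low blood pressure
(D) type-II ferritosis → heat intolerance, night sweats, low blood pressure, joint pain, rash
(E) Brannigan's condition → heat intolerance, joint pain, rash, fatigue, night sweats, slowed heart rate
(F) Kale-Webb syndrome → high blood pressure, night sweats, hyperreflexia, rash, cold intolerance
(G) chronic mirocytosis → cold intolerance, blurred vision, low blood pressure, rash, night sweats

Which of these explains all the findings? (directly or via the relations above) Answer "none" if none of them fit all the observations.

none

Testing each hypothesis:
(A) Holloway disorder — joint pain +; night sweats -; low blood pressure -; fatigue -; rash -; heat intolerance -
(B) Varlen's syndrome — does not account for night sweats
(C) vestibular collapse — joint pain -; night sweats +; low blood pressure +; fatigue +; rash +; heat intolerance +
(D) type-II ferritosis — does not account for fatigue
(E) Brannigan's condition — joint pain +; night sweats +; low blood pressure -; fatigue +; rash +; heat intolerance +
(F) Kale-Webb syndrome — fails on joint pain, low blood pressure, fatigue, heat intolerance (predicts high blood pressure, not low blood pressure; predicts cold intolerance, not heat intolerance)
(G) chronic mirocytosis — joint pain -; night sweats +; low blood pressure +; fatigue -; rash +; heat intolerance -
Every candidate fails on at least one observation.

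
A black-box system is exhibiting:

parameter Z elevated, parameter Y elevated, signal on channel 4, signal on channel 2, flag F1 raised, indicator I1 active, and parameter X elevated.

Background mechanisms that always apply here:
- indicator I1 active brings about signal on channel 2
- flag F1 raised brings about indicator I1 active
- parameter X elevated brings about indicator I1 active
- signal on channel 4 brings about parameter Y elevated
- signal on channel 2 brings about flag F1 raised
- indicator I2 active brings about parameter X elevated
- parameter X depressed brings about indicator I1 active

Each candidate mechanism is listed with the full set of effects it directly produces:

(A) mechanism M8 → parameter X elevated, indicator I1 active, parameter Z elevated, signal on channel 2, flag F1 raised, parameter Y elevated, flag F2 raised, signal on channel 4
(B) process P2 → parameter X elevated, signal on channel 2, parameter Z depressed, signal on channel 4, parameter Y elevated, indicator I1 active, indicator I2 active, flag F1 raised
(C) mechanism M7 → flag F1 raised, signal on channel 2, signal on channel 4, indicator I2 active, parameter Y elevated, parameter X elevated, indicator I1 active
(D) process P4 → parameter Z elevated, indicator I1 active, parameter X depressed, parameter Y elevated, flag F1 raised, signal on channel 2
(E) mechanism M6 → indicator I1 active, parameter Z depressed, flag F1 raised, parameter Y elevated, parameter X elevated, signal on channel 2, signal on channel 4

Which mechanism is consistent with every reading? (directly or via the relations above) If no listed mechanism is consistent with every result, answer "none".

Per-candidate check:
(A) mechanism M8 — accounts for every observation
(B) process P2 — fails on parameter Z elevated (predicts parameter Z depressed, not parameter Z elevated)
(C) mechanism M7 — parameter Z elevated ✗; parameter Y elevated ✓; signal on channel 4 ✓; signal on channel 2 ✓; flag F1 raised ✓; indicator I1 active ✓; parameter X elevated ✓
(D) process P4 — parameter Z elevated ✓; parameter Y elevated ✓; signal on channel 4 ✗; signal on channel 2 ✓; flag F1 raised ✓; indicator I1 active ✓; parameter X elevated ✗
(E) mechanism M6 — parameter Z elevated ✗; parameter Y elevated ✓; signal on channel 4 ✓; signal on channel 2 ✓; flag F1 raised ✓; indicator I1 active ✓; parameter X elevated ✓
(A) is the only candidate with no mismatches.

A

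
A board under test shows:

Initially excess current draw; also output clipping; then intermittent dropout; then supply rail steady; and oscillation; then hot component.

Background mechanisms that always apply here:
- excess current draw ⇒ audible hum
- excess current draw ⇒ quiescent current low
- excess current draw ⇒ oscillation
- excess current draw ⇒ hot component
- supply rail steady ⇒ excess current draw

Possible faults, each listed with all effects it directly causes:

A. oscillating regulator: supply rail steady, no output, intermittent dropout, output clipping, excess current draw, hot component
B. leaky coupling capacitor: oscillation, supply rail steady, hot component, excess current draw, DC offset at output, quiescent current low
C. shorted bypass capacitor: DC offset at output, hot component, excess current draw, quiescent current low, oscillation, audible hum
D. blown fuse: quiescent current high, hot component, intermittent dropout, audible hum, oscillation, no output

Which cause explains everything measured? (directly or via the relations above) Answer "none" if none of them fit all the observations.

A

Checking each candidate against the observations:
(A) oscillating regulator — excess current draw yes; output clipping yes; intermittent dropout yes; supply rail steady yes; oscillation yes (through excess current draw → oscillation); hot component yes
(B) leaky coupling capacitor — excess current draw yes; output clipping NO; intermittent dropout NO; supply rail steady yes; oscillation yes; hot component yes
(C) shorted bypass capacitor — excess current draw yes; output clipping NO; intermittent dropout NO; supply rail steady NO; oscillation yes; hot component yes
(D) blown fuse — excess current draw NO; output clipping NO; intermittent dropout yes; supply rail steady NO; oscillation yes; hot component yes
Only (A) is consistent with every observation.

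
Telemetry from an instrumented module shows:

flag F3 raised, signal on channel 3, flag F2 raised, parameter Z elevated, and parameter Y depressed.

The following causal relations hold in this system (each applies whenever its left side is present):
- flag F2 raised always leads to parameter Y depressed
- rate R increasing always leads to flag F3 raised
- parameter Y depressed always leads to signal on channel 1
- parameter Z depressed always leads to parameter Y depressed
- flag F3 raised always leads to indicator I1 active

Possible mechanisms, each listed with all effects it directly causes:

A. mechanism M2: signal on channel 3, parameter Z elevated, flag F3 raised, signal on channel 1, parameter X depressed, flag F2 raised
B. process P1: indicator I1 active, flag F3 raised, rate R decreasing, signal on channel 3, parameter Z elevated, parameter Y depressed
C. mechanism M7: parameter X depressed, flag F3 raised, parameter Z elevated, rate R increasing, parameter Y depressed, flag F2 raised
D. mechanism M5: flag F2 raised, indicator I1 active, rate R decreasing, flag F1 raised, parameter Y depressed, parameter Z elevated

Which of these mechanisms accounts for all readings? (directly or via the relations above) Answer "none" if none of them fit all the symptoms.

A

For each candidate, compare predicted effects to what was observed:
(A) mechanism M2 — accounts for every observation (parameter Y depressed through flag F2 raised → parameter Y depressed)
(B) process P1 — flag F3 raised ✓; signal on channel 3 ✓; flag F2 raised ✗; parameter Z elevated ✓; parameter Y depressed ✓
(C) mechanism M7 — does not account for signal on channel 3
(D) mechanism M5 — does not account for flag F3 raised, signal on channel 3
Only (A) is consistent with every observation.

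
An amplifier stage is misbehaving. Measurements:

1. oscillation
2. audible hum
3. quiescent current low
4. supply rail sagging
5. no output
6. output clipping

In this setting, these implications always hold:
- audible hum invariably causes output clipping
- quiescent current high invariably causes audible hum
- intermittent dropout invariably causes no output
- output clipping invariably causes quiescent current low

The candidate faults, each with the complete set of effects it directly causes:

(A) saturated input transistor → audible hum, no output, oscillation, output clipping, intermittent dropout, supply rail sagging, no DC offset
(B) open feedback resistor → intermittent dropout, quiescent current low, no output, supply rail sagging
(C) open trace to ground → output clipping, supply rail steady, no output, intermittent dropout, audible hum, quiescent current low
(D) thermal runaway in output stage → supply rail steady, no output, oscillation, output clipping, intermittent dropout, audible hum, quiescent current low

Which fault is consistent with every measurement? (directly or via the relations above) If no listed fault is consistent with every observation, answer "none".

Per-candidate check:
(A) saturated input transistor — oscillation ✓; audible hum ✓; quiescent current low ✓ (through output clipping → quiescent current low); supply rail sagging ✓; no output ✓; output clipping ✓
(B) open feedback resistor — does not account for oscillation, audible hum, output clipping
(C) open trace to ground — fails on oscillation, supply rail sagging (predicts supply rail steady, not supply rail sagging)
(D) thermal runaway in output stage — oscillation ✓; audible hum ✓; quiescent current low ✓; supply rail sagging ✗; no output ✓; output clipping ✓
(A) is the only candidate with no mismatches.

A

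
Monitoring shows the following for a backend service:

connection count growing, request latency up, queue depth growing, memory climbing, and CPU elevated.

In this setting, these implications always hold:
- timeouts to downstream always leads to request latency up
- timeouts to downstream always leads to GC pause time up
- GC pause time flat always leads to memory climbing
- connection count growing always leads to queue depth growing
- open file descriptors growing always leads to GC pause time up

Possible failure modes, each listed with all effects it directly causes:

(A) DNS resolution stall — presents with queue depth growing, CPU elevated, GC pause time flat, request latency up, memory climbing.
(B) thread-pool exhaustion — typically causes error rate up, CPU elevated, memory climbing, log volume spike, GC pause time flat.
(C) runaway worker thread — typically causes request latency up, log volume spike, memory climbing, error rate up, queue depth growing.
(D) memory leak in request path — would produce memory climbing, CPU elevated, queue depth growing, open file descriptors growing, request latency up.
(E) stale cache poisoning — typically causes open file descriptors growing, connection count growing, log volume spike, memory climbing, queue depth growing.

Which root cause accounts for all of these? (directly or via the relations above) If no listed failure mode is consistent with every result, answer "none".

Testing each hypothesis:
(A) DNS resolution stall — does not account for connection count growing
(B) thread-pool exhaustion — connection count growing NO; request latency up NO; queue depth growing NO; memory climbing yes; CPU elevated yes
(C) runaway worker thread — does not account for connection count growing, CPU elevated
(D) memory leak in request path — does not account for connection count growing
(E) stale cache poisoning — connection count growing yes; request latency up NO; queue depth growing yes; memory climbing yes; CPU elevated NO
No candidate is consistent with all observations.

none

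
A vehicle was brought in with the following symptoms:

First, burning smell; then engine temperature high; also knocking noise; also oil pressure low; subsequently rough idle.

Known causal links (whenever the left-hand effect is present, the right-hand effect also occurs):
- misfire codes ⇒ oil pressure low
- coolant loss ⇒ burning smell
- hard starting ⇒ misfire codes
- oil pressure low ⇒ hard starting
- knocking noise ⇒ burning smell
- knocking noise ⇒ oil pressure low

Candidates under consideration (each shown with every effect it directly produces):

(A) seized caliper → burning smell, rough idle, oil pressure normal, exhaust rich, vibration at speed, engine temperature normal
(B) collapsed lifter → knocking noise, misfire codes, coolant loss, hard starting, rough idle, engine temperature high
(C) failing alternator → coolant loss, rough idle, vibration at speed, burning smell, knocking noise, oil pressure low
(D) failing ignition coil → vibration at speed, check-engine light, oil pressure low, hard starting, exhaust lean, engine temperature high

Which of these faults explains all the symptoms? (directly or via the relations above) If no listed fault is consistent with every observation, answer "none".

For each candidate, compare predicted effects to what was observed:
(A) seized caliper — fails on engine temperature high, knocking noise, oil pressure low (predicts engine temperature normal, not engine temperature high; predicts oil pressure normal, not oil pressure low)
(B) collapsed lifter — accounts for every observation (burning smell by coolant loss → burning smell)
(C) failing alternator — burning smell ✓; engine temperature high ✗; knocking noise ✓; oil pressure low ✓; rough idle ✓
(D) failing ignition coil — burning smell ✗; engine temperature high ✓; knocking noise ✗; oil pressure low ✓; rough idle ✗
Only (B) is consistent with every observation.

B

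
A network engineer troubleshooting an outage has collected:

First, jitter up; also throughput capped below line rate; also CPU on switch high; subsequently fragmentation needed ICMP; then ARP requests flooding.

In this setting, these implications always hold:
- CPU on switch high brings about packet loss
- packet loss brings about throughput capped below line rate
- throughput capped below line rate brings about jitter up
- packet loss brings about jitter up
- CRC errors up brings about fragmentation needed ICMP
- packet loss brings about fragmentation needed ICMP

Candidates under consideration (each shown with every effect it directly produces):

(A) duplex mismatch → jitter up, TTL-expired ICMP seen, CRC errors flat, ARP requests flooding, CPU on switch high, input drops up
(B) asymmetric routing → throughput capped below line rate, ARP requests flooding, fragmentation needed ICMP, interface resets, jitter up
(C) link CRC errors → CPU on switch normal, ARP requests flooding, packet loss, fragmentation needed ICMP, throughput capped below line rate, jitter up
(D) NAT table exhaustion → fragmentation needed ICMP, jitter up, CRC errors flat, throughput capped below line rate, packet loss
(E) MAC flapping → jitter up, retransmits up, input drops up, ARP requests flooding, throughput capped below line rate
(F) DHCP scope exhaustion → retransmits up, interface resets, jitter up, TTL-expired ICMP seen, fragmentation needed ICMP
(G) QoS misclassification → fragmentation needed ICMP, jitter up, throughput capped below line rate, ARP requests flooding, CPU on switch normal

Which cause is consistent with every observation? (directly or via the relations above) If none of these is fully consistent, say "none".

For each candidate, compare predicted effects to what was observed:
(A) duplex mismatch — jitter up yes; throughput capped below line rate yes (via CPU on switch high → packet loss → throughput capped below line rate); CPU on switch high yes; fragmentation needed ICMP yes (via CPU on switch high → packet loss → fragmentation needed ICMP); ARP requests flooding yes
(B) asymmetric routing — does not account for CPU on switch high
(C) link CRC errors — fails on CPU on switch high (predicts CPU on switch normal, not CPU on switch high)
(D) NAT table exhaustion — does not account for CPU on switch high, ARP requests flooding
(E) MAC flapping — does not account for CPU on switch high, fragmentation needed ICMP
(F) DHCP scope exhaustion — jitter up yes; throughput capped below line rate NO; CPU on switch high NO; fragmentation needed ICMP yes; ARP requests flooding NO
(G) QoS misclassification — jitter up yes; throughput capped below line rate yes; CPU on switch high NO; fragmentation needed ICMP yes; ARP requests flooding yes
Only (A) is consistent with every observation.

A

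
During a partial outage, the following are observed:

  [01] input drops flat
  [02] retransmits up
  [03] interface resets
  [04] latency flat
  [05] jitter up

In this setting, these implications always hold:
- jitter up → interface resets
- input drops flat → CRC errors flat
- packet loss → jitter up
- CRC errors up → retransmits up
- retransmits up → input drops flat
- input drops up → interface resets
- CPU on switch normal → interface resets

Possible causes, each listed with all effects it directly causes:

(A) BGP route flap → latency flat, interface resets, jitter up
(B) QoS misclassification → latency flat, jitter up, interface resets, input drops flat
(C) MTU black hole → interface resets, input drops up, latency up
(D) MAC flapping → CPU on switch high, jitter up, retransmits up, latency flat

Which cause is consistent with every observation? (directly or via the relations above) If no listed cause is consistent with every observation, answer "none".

D

Checking each candidate against the observations:
(A) BGP route flap — input drops flat -; retransmits up -; interface resets +; latency flat +; jitter up +
(B) QoS misclassification — input drops flat +; retransmits up -; interface resets +; latency flat +; jitter up +
(C) MTU black hole — input drops flat -; retransmits up -; interface resets +; latency flat -; jitter up -
(D) MAC flapping — input drops flat + (by retransmits up → input drops flat); retransmits up +; interface resets + (by jitter up → interface resets); latency flat +; jitter up +
(D) is the only candidate with no mismatches.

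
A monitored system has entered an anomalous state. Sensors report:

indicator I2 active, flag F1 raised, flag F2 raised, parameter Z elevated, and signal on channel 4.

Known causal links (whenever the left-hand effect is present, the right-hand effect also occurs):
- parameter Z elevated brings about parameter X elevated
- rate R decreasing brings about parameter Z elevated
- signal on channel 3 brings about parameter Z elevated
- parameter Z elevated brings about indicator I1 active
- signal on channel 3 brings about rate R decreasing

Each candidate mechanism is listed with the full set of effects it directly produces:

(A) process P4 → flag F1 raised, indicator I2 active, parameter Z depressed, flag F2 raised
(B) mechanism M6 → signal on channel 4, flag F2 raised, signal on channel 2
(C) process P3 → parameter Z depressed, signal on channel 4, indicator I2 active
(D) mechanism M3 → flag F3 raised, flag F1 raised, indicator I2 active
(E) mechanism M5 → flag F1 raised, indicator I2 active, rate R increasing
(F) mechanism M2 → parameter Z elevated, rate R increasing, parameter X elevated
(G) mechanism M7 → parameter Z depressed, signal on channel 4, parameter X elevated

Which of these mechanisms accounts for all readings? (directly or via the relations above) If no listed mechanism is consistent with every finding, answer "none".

none

Per-candidate check:
(A) process P4 — indicator I2 active ✓; flag F1 raised ✓; flag F2 raised ✓; parameter Z elevated ✗; signal on channel 4 ✗
(B) mechanism M6 — does not account for indicator I2 active, flag F1 raised, parameter Z elevated
(C) process P3 — indicator I2 active ✓; flag F1 raised ✗; flag F2 raised ✗; parameter Z elevated ✗; signal on channel 4 ✓
(D) mechanism M3 — indicator I2 active ✓; flag F1 raised ✓; flag F2 raised ✗; parameter Z elevated ✗; signal on channel 4 ✗
(E) mechanism M5 — does not account for flag F2 raised, parameter Z elevated, signal on channel 4
(F) mechanism M2 — does not account for indicator I2 active, flag F1 raised, flag F2 raised, signal on channel 4
(G) mechanism M7 — fails on indicator I2 active, flag F1 raised, flag F2 raised, parameter Z elevated (predicts parameter Z depressed, not parameter Z elevated)
No candidate is consistent with all observations.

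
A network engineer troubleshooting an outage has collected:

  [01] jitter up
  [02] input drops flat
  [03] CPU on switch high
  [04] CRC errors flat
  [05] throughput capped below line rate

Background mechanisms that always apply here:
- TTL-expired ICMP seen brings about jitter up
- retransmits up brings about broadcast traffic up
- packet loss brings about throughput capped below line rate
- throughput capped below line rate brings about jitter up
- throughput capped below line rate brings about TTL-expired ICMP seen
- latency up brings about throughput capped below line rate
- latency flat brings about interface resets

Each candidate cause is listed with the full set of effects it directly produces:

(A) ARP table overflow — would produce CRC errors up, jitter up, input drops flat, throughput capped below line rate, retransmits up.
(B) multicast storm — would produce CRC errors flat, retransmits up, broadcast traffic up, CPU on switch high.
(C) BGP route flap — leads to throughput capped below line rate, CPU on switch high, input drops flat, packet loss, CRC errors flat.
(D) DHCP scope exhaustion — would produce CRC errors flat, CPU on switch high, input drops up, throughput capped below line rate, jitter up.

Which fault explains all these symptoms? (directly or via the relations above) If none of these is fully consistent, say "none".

Testing each hypothesis:
(A) ARP table overflow — jitter up match; input drops flat match; CPU on switch high miss; CRC errors flat miss; throughput capped below line rate match
(B) multicast storm — jitter up miss; input drops flat miss; CPU on switch high match; CRC errors flat match; throughput capped below line rate miss
(C) BGP route flap — jitter up match (through throughput capped below line rate → jitter up); input drops flat match; CPU on switch high match; CRC errors flat match; throughput capped below line rate match
(D) DHCP scope exhaustion — jitter up match; input drops flat miss; CPU on switch high match; CRC errors flat match; throughput capped below line rate match
(C) alone accounts for all the evidence.

C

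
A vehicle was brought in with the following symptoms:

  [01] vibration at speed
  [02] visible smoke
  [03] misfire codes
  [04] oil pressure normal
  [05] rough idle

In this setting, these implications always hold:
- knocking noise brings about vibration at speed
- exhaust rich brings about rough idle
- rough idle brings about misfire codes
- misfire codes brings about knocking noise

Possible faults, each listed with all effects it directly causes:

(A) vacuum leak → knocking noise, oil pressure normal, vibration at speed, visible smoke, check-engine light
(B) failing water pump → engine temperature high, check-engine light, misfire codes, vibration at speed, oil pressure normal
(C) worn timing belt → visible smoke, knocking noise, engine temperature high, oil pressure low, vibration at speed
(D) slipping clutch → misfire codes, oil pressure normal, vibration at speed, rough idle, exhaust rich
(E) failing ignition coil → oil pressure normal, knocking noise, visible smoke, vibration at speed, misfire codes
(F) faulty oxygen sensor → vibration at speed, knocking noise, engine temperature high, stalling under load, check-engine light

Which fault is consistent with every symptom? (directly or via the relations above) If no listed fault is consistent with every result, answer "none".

Per-candidate check:
(A) vacuum leak — does not account for misfire codes, rough idle
(B) failing water pump — vibration at speed match; visible smoke miss; misfire codes match; oil pressure normal match; rough idle miss
(C) worn timing belt — fails on misfire codes, oil pressure normal, rough idle (predicts oil pressure low, not oil pressure normal)
(D) slipping clutch — vibration at speed match; visible smoke miss; misfire codes match; oil pressure normal match; rough idle match
(E) failing ignition coil — does not account for rough idle
(F) faulty oxygen sensor — vibration at speed match; visible smoke miss; misfire codes miss; oil pressure normal miss; rough idle miss
No candidate is consistent with all observations.

none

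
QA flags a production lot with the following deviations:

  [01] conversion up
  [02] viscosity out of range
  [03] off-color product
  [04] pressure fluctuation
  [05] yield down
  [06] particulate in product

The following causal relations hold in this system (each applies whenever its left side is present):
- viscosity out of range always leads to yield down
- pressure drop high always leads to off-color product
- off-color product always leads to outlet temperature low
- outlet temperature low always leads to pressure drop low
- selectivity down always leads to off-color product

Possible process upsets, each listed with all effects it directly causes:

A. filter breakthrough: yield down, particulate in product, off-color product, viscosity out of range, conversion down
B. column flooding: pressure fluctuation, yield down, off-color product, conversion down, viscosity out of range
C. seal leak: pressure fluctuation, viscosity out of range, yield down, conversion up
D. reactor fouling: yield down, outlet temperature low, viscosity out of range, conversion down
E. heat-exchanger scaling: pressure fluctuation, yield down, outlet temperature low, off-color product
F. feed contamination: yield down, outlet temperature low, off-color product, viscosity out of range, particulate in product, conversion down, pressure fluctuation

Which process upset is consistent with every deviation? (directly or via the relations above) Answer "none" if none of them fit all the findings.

none

For each candidate, compare predicted effects to what was observed:
(A) filter breakthrough — conversion up NO; viscosity out of range yes; off-color product yes; pressure fluctuation NO; yield down yes; particulate in product yes
(B) column flooding — fails on conversion up, particulate in product (predicts conversion down, not conversion up)
(C) seal leak — conversion up yes; viscosity out of range yes; off-color product NO; pressure fluctuation yes; yield down yes; particulate in product NO
(D) reactor fouling — conversion up NO; viscosity out of range yes; off-color product NO; pressure fluctuation NO; yield down yes; particulate in product NO
(E) heat-exchanger scaling — conversion up NO; viscosity out of range NO; off-color product yes; pressure fluctuation yes; yield down yes; particulate in product NO
(F) feed contamination — conversion up NO; viscosity out of range yes; off-color product yes; pressure fluctuation yes; yield down yes; particulate in product yes
Every candidate fails on at least one observation.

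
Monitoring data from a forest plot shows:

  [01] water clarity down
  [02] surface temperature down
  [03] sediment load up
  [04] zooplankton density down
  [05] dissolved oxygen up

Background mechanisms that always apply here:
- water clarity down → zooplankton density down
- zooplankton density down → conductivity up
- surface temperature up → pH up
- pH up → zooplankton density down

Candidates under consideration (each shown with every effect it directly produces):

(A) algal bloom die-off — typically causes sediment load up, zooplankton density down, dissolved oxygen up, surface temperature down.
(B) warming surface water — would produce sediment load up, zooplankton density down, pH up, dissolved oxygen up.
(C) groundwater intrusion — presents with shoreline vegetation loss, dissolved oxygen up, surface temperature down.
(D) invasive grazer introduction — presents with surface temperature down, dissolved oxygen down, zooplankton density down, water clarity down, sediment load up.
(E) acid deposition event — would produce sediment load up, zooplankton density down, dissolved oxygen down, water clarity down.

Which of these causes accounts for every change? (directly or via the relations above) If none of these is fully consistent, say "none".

none

Per-candidate check:
(A) algal bloom die-off — water clarity down NO; surface temperature down yes; sediment load up yes; zooplankton density down yes; dissolved oxygen up yes
(B) warming surface water — does not account for water clarity down, surface temperature down
(C) groundwater intrusion — does not account for water clarity down, sediment load up, zooplankton density down
(D) invasive grazer introduction — water clarity down yes; surface temperature down yes; sediment load up yes; zooplankton density down yes; dissolved oxygen up NO
(E) acid deposition event — fails on surface temperature down, dissolved oxygen up (predicts dissolved oxygen down, not dissolved oxygen up)
No candidate is consistent with all observations.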